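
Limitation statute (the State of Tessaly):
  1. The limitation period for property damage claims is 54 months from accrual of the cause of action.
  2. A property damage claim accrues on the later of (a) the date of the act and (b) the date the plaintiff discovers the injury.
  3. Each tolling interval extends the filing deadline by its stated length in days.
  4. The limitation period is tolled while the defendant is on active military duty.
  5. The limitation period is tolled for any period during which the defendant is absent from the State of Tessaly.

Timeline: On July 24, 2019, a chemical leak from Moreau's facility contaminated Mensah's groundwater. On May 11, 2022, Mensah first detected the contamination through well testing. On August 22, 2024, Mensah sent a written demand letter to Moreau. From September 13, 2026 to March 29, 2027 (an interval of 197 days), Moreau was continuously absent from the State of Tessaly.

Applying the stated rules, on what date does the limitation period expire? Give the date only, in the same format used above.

May 27, 2027

The claim accrued on May 11, 2022 — the later of the July 24, 2019 act and the May 11, 2022 discovery.
54 months from May 11, 2022 is November 11, 2026.
The defendant's absence from the jurisdiction from September 13, 2026 to March 29, 2027 tolled the period for 197 days, extending the deadline to May 27, 2027.
Nothing else in the chronology tolls or restarts the period.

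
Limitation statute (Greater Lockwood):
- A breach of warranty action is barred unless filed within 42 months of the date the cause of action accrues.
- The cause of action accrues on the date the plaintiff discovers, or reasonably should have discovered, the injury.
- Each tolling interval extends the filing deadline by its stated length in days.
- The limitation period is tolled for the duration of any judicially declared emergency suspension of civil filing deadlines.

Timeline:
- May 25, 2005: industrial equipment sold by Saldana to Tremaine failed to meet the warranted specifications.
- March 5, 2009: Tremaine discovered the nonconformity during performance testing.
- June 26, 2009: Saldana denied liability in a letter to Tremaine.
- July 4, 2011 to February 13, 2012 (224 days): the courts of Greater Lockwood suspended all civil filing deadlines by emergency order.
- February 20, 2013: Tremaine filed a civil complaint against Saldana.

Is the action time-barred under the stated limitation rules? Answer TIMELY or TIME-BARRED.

Accrual is tied to discovery, so the period began on March 5, 2009 rather than on May 25, 2005 when the act occurred.
The untolled deadline — 42 months after March 5, 2009 — is September 5, 2012.
The period was tolled for 224 days by the emergency suspension of filing deadlines (July 4, 2011 to February 13, 2012), pushing the deadline to April 17, 2013.
Nothing else in the chronology tolls or restarts the period.
Filing on February 20, 2013 beat the April 17, 2013 deadline — the action is timely.

TIMELY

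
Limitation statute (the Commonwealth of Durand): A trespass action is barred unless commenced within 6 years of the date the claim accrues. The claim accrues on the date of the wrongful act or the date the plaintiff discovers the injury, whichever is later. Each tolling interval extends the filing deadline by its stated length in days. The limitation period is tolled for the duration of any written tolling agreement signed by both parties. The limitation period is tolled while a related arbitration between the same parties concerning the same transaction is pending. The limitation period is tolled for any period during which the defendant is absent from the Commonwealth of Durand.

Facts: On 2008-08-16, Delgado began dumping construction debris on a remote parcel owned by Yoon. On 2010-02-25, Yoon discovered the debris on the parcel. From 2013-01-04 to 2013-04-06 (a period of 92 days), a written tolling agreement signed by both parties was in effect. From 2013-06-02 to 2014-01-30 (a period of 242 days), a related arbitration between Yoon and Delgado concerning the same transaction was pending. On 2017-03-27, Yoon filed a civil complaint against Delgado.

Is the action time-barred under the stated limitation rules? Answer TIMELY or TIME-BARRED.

Taking the later of the act (2008-08-16) and discovery (2010-02-25), the claim accrued on 2010-02-25.
Adding the 6 years base period to 2010-02-25 gives a deadline of 2016-02-25, before any tolling.
The written tolling agreement from 2013-01-04 to 2013-04-06 tolled the period for 92 days, extending the deadline to 2016-05-27.
The period was tolled for 242 days by the pending related arbitration (2013-06-02 to 2014-01-30), pushing the deadline to 2017-01-24.
Filing on 2017-03-27 missed the 2017-01-24 deadline — the action is time-barred.

TIME-BARRED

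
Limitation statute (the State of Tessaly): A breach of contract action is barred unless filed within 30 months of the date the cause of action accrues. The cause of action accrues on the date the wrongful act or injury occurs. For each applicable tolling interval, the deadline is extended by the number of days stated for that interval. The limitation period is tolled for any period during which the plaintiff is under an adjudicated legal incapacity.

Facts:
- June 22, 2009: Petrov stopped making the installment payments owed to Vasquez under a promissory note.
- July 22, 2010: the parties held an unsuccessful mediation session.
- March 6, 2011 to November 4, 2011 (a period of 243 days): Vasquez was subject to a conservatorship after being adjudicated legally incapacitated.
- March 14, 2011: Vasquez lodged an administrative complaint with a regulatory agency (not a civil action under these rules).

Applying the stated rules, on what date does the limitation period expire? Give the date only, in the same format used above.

August 21, 2012

The cause of action accrued on June 22, 2009, the date of the act.
The untolled deadline — 30 months after June 22, 2009 — is December 22, 2011.
The period was tolled for 243 days by the plaintiff's legal incapacity (March 6, 2011 to November 4, 2011), pushing the deadline to August 21, 2012.
The other events in the timeline have no effect on the limitation period under the stated rules.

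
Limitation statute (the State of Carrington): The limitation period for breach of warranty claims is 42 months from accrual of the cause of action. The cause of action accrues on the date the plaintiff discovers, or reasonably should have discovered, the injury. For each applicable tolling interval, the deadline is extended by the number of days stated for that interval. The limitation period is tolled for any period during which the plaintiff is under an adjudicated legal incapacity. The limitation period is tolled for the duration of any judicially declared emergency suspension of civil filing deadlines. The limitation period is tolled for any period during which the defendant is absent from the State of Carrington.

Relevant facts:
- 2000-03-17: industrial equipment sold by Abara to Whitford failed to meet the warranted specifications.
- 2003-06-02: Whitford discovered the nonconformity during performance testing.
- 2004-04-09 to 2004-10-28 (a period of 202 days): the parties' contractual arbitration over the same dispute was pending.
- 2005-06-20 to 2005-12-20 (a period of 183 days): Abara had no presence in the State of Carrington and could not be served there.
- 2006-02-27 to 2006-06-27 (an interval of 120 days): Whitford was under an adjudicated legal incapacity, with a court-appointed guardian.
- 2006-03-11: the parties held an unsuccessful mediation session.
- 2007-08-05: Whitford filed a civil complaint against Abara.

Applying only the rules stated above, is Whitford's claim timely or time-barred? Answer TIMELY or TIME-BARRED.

Under the discovery rule, the claim accrued on 2003-06-02, when Whitford discovered the injury — not on the 2000-03-17 date of the underlying act.
The untolled deadline — 42 months after 2003-06-02 — is 2006-12-02.
Because the defendant's absence from the jurisdiction ran from 2005-06-20 to 2005-12-20, the deadline is extended by 183 days to 2007-06-03.
The period was tolled for 120 days by the plaintiff's legal incapacity (2006-02-27 to 2006-06-27), pushing the deadline to 2007-10-01.
No stated provision tolls the period for a pending arbitration, so the interval from 2004-04-09 to 2004-10-28 has no effect on the deadline.
Nothing else in the chronology tolls or restarts the period.
Filing on 2007-08-05 beat the 2007-10-01 deadline — the action is timely.

TIMELY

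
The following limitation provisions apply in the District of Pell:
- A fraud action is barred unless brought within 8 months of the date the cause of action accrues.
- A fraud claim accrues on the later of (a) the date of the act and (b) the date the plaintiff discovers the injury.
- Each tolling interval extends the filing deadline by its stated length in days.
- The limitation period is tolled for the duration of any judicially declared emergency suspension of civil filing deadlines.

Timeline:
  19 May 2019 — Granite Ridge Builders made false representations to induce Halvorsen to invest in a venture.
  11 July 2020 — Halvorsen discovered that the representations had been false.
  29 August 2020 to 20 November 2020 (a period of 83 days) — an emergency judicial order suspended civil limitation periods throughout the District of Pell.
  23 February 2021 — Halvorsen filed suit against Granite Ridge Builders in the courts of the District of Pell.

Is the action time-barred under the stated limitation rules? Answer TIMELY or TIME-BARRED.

The claim accrued on 11 July 2020 — the later of the 19 May 2019 act and the 11 July 2020 discovery.
Adding the 8 months base period to 11 July 2020 gives a deadline of 11 March 2021, before any tolling.
The period was tolled for 83 days by the emergency suspension of filing deadlines (29 August 2020 to 20 November 2020), pushing the deadline to 2 June 2021.
Filing on 23 February 2021 beat the 2 June 2021 deadline — the action is timely.

TIMELY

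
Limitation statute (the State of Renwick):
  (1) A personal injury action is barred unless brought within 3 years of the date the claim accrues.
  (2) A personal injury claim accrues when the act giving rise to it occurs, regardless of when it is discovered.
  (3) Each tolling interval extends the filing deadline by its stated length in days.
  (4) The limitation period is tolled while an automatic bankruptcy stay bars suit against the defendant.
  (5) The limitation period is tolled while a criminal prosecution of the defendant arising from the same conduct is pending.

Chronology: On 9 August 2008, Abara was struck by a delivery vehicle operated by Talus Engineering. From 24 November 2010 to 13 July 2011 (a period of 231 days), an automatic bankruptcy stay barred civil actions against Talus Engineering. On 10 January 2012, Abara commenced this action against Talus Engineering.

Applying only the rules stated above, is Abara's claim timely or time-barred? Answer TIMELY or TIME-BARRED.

The limitation period began to run on 9 August 2008.
Adding the 3 years base period to 9 August 2008 gives a deadline of 9 August 2011, before any tolling.
Because the automatic bankruptcy stay ran from 24 November 2010 to 13 July 2011, the deadline is extended by 231 days to 27 March 2012.
Abara filed on 10 January 2012, before the 27 March 2012 deadline, so the action is timely.

TIMELY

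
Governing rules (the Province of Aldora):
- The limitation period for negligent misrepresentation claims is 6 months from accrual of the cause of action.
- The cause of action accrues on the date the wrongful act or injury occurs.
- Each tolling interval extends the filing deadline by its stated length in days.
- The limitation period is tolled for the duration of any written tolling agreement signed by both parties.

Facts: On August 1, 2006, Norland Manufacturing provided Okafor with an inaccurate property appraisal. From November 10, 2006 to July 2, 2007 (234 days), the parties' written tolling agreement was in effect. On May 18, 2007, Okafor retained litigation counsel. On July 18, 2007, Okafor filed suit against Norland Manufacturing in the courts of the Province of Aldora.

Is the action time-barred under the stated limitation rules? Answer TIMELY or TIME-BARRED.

The claim accrued on August 1, 2006, when the wrongful act occurred.
The untolled deadline — 6 months after August 1, 2006 — is February 1, 2007.
The written tolling agreement from November 10, 2006 to July 2, 2007 tolled the period for 234 days, extending the deadline to September 23, 2007.
The other events in the timeline have no effect on the limitation period under the stated rules.
Filing on July 18, 2007 beat the September 23, 2007 deadline — the action is timely.

TIMELY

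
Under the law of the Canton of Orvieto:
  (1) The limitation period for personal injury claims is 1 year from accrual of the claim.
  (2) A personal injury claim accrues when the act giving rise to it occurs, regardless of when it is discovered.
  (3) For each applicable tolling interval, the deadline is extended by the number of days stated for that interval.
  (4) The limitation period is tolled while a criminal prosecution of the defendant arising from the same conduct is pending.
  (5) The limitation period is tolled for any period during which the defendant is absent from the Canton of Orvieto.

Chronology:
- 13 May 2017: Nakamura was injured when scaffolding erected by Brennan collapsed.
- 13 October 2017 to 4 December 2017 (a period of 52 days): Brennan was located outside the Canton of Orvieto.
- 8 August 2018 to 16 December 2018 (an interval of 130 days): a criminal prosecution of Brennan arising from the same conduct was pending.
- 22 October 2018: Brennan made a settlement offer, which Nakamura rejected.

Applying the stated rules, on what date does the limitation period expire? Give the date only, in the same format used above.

4 July 2018

The claim accrued on 13 May 2017, when the wrongful act occurred.
Adding the 1 year base period to 13 May 2017 gives a deadline of 13 May 2018, before any tolling.
The defendant's absence from the jurisdiction from 13 October 2017 to 4 December 2017 tolled the period for 52 days, extending the deadline to 4 July 2018.
The pending criminal prosecution from 8 August 2018 to 16 December 2018 began after the period had already run on 4 July 2018, so it has no tolling effect.
Nothing else in the chronology tolls or restarts the period.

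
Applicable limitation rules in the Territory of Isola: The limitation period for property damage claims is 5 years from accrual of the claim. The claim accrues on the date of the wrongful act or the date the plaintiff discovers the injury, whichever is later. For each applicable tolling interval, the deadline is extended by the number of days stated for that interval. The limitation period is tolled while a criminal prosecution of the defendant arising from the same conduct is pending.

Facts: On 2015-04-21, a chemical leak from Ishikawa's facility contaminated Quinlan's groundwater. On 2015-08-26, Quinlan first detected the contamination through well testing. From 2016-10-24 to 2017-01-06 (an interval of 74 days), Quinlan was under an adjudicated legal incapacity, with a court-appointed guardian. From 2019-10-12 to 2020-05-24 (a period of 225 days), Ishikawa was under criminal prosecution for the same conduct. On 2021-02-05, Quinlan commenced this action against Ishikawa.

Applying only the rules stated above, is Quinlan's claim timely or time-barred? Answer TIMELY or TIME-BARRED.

The claim accrued on 2015-08-26 — the later of the 2015-04-21 act and the 2015-08-26 discovery.
The untolled deadline — 5 years after 2015-08-26 — is 2020-08-26.
Because the pending criminal prosecution ran from 2019-10-12 to 2020-05-24, the deadline is extended by 225 days to 2021-04-08.
No stated provision tolls the period for the plaintiff's incapacity, so the interval from 2016-10-24 to 2017-01-06 has no effect on the deadline.
Quinlan filed on 2021-02-05, before the 2021-04-08 deadline, so the action is timely.

TIMELY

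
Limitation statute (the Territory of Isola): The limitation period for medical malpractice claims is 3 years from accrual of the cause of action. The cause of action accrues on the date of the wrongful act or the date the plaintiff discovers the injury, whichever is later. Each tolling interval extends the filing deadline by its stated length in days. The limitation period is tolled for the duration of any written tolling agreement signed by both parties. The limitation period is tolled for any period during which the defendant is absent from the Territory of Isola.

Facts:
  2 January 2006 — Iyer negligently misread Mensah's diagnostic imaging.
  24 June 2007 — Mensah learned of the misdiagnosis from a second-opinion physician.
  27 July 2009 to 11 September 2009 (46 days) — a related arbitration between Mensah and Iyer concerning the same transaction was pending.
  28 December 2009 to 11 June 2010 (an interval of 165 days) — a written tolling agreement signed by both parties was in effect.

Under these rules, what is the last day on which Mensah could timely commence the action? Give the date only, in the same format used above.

6 December 2010

Taking the later of the act (2 January 2006) and discovery (24 June 2007), the claim accrued on 24 June 2007.
The untolled deadline — 3 years after 24 June 2007 — is 24 June 2010.
The period was tolled for 165 days by the written tolling agreement (28 December 2009 to 11 June 2010), pushing the deadline to 6 December 2010.
The pending related arbitration from 27 July 2009 to 11 September 2009 does not toll the period, because no stated rule makes a pending arbitration a tolling event.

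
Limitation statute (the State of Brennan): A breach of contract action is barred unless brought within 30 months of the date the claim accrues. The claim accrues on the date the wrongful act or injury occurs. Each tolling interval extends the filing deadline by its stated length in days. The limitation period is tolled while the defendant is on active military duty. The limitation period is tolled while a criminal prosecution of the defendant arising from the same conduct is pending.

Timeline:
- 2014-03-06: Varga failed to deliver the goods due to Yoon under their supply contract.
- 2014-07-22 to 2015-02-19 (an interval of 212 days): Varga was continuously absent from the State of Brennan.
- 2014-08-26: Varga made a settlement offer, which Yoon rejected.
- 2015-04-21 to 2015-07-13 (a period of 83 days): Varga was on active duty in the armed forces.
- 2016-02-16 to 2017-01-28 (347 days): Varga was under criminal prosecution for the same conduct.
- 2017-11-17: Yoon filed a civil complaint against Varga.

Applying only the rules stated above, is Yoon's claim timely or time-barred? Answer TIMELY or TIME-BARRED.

TIME-BARRED

The claim accrued on 2014-03-06, the date of the act.
Adding the 30 months base period to 2014-03-06 gives a deadline of 2016-09-06, before any tolling.
The defendant's active military service from 2015-04-21 to 2015-07-13 tolled the period for 83 days, extending the deadline to 2016-11-28.
The period was tolled for 347 days by the pending criminal prosecution (2016-02-16 to 2017-01-28), pushing the deadline to 2017-11-10.
The defendant's absence from the jurisdiction from 2014-07-22 to 2015-02-19 does not toll the period, because no stated rule makes the defendant's absence a tolling event.
Nothing else in the chronology tolls or restarts the period.
The 2017-11-17 filing falls after the 2017-11-10 deadline; the claim is time-barred.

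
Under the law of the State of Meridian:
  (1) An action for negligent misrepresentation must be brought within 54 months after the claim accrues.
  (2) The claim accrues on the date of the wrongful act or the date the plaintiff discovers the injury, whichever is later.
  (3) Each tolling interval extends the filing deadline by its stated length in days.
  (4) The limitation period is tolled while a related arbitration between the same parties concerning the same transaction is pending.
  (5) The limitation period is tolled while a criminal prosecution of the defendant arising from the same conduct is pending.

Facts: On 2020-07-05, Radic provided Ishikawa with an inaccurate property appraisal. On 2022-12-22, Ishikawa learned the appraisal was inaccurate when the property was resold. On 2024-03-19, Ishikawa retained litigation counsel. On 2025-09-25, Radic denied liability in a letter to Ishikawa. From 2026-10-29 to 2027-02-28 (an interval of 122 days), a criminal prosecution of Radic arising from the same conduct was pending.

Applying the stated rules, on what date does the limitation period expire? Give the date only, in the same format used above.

Taking the later of the act (2020-07-05) and discovery (2022-12-22), the claim accrued on 2022-12-22.
Adding the 54 months base period to 2022-12-22 gives a deadline of 2027-06-22, before any tolling.
The period was tolled for 122 days by the pending criminal prosecution (2026-10-29 to 2027-02-28), pushing the deadline to 2027-10-22.
The other events in the timeline have no effect on the limitation period under the stated rules.

2027-10-22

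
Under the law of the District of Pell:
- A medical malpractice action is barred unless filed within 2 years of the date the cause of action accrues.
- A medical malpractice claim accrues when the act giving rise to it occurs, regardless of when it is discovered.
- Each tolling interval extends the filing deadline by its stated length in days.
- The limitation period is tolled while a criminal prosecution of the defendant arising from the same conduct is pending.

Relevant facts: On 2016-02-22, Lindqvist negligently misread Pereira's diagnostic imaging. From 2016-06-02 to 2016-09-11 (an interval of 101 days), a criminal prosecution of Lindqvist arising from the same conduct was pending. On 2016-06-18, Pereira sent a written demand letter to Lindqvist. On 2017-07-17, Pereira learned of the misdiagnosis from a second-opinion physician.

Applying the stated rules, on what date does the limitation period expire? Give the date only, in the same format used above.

2018-06-03

Because the rule ties accrual to occurrence, the claim accrued on 2016-02-22, not on the 2017-07-17 discovery date.
2 years from 2016-02-22 is 2018-02-22.
The period was tolled for 101 days by the pending criminal prosecution (2016-06-02 to 2016-09-11), pushing the deadline to 2018-06-03.
The other events in the timeline have no effect on the limitation period under the stated rules.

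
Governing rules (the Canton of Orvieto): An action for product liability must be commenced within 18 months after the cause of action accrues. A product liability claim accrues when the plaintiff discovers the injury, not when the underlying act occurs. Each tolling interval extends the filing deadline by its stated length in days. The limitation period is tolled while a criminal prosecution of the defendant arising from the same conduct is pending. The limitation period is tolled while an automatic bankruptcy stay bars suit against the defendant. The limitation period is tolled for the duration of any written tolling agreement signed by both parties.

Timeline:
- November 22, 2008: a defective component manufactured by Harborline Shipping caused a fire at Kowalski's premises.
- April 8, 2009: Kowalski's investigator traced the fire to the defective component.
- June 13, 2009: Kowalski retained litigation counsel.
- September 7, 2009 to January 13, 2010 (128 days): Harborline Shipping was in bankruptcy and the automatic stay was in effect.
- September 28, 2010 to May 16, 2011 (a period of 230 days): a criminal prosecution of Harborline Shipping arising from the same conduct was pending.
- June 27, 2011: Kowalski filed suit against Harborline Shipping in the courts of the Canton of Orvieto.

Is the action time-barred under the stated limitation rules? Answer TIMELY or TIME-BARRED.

TIMELY

Under the discovery rule, the claim accrued on April 8, 2009, when Kowalski discovered the injury — not on the November 22, 2008 date of the underlying act.
The untolled deadline — 18 months after April 8, 2009 — is October 8, 2010.
Because the automatic bankruptcy stay ran from September 7, 2009 to January 13, 2010, the deadline is extended by 128 days to February 13, 2011.
Because the pending criminal prosecution ran from September 28, 2010 to May 16, 2011, the deadline is extended by 230 days to October 1, 2011.
Nothing else in the chronology tolls or restarts the period.
Filing on June 27, 2011 beat the October 1, 2011 deadline — the action is timely.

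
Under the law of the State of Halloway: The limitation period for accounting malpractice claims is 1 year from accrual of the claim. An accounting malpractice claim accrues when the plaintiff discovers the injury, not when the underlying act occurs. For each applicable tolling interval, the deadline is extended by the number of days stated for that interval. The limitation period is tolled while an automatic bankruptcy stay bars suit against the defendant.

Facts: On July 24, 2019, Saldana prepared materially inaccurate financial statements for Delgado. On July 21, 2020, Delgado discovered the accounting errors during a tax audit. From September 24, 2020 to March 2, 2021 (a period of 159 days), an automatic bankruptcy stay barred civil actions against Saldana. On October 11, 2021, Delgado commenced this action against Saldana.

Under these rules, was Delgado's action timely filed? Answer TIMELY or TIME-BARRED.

Under the discovery rule, the claim accrued on July 21, 2020, when Delgado discovered the injury — not on the July 24, 2019 date of the underlying act.
1 year from July 21, 2020 is July 21, 2021.
The period was tolled for 159 days by the automatic bankruptcy stay (September 24, 2020 to March 2, 2021), pushing the deadline to December 27, 2021.
The October 11, 2021 filing precedes the December 27, 2021 deadline; the claim is timely.

TIMELY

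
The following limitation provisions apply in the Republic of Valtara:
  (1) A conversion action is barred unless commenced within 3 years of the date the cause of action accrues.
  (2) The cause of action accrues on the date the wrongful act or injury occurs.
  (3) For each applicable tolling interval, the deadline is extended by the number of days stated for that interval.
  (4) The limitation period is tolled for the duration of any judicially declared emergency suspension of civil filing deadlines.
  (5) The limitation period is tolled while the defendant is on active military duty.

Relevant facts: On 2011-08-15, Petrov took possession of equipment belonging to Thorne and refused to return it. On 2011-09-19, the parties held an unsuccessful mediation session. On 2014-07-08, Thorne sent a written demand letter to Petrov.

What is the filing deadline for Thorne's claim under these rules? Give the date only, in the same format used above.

The limitation period began to run on 2011-08-15.
Adding the 3 years base period to 2011-08-15 gives a deadline of 2014-08-15, before any tolling.
Nothing else in the chronology tolls or restarts the period.

2014-08-15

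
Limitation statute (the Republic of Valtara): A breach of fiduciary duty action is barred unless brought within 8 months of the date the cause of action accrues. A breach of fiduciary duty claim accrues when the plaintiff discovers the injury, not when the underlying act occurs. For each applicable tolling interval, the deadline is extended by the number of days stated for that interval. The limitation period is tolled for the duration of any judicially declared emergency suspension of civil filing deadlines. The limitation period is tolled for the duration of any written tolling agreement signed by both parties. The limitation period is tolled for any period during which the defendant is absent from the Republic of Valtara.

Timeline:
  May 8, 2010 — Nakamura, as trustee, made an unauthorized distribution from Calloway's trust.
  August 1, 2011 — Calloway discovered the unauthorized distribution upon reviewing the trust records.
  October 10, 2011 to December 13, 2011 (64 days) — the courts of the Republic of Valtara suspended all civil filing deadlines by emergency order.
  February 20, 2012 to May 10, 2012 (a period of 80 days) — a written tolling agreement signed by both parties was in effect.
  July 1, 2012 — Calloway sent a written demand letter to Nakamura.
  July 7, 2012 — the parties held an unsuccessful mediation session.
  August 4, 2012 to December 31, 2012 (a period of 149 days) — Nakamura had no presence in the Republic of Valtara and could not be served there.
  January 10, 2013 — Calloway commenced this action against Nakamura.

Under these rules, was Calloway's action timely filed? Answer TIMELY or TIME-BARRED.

Accrual is tied to discovery, so the period began on August 1, 2011 rather than on May 8, 2010 when the act occurred.
The untolled deadline — 8 months after August 1, 2011 — is April 1, 2012.
The period was tolled for 64 days by the emergency suspension of filing deadlines (October 10, 2011 to December 13, 2011), pushing the deadline to June 4, 2012.
The period was tolled for 80 days by the written tolling agreement (February 20, 2012 to May 10, 2012), pushing the deadline to August 23, 2012.
The defendant's absence from the jurisdiction from August 4, 2012 to December 31, 2012 tolled the period for 149 days, extending the deadline to January 19, 2013.
The other events in the timeline have no effect on the limitation period under the stated rules.
The January 10, 2013 filing precedes the January 19, 2013 deadline; the claim is timely.

TIMELY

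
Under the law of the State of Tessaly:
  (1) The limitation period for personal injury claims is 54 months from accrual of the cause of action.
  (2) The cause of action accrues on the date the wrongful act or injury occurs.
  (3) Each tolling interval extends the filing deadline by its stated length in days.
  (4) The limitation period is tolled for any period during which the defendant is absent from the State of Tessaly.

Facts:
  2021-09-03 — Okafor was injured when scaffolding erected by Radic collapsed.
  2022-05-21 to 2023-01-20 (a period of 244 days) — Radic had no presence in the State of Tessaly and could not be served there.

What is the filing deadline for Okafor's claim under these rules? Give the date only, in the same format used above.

The cause of action accrued on 2021-09-03, the date of the act.
Adding the 54 months base period to 2021-09-03 gives a deadline of 2026-03-03, before any tolling.
The period was tolled for 244 days by the defendant's absence from the jurisdiction (2022-05-21 to 2023-01-20), pushing the deadline to 2026-11-02.

2026-11-02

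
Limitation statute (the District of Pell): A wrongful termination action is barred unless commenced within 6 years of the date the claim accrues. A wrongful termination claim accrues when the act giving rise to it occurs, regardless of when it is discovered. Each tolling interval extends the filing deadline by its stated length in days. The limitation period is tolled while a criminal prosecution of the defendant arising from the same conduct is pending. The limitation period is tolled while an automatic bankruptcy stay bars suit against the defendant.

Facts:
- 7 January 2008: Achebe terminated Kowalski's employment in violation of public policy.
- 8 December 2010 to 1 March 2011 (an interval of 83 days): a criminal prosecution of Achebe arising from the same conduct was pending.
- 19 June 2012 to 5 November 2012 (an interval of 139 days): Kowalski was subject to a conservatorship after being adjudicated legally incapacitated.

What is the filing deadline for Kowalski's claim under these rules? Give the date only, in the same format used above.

31 March 2014

The claim accrued on 7 January 2008, when the wrongful act occurred.
The untolled deadline — 6 years after 7 January 2008 — is 7 January 2014.
The pending criminal prosecution from 8 December 2010 to 1 March 2011 tolled the period for 83 days, extending the deadline to 31 March 2014.
Although the plaintiff's incapacity ran from 19 June 2012 to 5 November 2012, the stated rules do not make that a tolling event, so it is disregarded.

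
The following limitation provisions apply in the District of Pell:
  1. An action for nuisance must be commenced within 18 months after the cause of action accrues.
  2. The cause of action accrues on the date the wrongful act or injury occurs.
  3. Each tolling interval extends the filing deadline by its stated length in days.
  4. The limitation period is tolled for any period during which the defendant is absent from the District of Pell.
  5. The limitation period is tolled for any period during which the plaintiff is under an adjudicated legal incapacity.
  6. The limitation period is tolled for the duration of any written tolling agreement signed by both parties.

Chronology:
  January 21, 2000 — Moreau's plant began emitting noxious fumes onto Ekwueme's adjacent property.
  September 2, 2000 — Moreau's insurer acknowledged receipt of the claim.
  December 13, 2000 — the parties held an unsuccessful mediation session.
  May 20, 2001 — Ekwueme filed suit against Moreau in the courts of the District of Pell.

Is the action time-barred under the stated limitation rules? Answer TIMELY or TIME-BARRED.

The cause of action accrued on January 21, 2000, the date of the act.
18 months from January 21, 2000 is July 21, 2001.
The other events in the timeline have no effect on the limitation period under the stated rules.
The May 20, 2001 filing precedes the July 21, 2001 deadline; the claim is timely.

TIMELY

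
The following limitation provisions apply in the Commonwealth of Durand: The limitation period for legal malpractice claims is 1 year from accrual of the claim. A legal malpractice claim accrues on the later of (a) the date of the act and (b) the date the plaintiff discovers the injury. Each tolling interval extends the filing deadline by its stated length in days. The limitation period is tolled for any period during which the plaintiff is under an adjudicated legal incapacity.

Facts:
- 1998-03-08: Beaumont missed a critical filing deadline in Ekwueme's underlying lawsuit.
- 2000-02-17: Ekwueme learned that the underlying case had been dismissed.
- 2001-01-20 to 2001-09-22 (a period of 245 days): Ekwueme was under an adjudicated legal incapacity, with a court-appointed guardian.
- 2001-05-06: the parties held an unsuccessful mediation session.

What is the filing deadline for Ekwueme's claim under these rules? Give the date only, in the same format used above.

2001-10-20

Taking the later of the act (1998-03-08) and discovery (2000-02-17), the claim accrued on 2000-02-17.
Adding the 1 year base period to 2000-02-17 gives a deadline of 2001-02-17, before any tolling.
Because the plaintiff's legal incapacity ran from 2001-01-20 to 2001-09-22, the deadline is extended by 245 days to 2001-10-20.
The other events in the timeline have no effect on the limitation period under the stated rules.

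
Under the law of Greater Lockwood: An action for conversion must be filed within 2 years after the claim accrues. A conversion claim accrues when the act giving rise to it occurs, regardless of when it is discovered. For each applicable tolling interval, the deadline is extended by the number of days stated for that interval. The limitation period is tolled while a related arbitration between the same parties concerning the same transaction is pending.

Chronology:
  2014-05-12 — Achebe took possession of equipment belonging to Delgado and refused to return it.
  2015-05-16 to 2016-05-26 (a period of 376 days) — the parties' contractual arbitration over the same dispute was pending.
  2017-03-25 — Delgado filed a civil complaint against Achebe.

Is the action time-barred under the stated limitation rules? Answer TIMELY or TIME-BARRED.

The limitation period began to run on 2014-05-12.
Adding the 2 years base period to 2014-05-12 gives a deadline of 2016-05-12, before any tolling.
The pending related arbitration from 2015-05-16 to 2016-05-26 tolled the period for 376 days, extending the deadline to 2017-05-23.
Delgado filed on 2017-03-25, before the 2017-05-23 deadline, so the action is timely.

TIMELY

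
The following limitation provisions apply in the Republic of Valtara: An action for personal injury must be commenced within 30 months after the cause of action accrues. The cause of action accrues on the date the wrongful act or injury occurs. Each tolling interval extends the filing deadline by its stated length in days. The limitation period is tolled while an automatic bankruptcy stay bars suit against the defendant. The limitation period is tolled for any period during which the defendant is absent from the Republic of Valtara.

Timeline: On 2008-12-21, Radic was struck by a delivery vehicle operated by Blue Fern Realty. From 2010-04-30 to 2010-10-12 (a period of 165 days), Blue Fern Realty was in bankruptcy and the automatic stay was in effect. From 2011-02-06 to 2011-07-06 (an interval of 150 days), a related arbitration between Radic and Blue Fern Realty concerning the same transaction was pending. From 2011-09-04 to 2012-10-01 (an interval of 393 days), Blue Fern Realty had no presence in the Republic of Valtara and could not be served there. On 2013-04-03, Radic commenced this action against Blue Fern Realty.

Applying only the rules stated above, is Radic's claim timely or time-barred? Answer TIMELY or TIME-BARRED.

The limitation period began to run on 2008-12-21.
30 months from 2008-12-21 is 2011-06-21.
The automatic bankruptcy stay from 2010-04-30 to 2010-10-12 tolled the period for 165 days, extending the deadline to 2011-12-03.
Because the defendant's absence from the jurisdiction ran from 2011-09-04 to 2012-10-01, the deadline is extended by 393 days to 2012-12-30.
The pending related arbitration from 2011-02-06 to 2011-07-06 does not toll the period, because no stated rule makes a pending arbitration a tolling event.
The 2013-04-03 filing falls after the 2012-12-30 deadline; the claim is time-barred.

TIME-BARRED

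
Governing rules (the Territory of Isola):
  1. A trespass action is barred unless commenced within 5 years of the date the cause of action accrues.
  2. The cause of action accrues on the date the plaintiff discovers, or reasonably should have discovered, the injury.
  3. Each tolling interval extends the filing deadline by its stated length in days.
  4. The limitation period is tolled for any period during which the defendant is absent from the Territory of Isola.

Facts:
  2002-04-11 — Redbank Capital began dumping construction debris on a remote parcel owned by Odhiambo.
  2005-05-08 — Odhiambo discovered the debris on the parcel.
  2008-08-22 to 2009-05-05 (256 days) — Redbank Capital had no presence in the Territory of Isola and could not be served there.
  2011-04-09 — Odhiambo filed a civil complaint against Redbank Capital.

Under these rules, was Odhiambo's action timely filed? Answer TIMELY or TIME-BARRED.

TIME-BARRED

Under the discovery rule, the claim accrued on 2005-05-08, when Odhiambo discovered the injury — not on the 2002-04-11 date of the underlying act.
Adding the 5 years base period to 2005-05-08 gives a deadline of 2010-05-08, before any tolling.
The period was tolled for 256 days by the defendant's absence from the jurisdiction (2008-08-22 to 2009-05-05), pushing the deadline to 2011-01-19.
The 2011-04-09 filing falls after the 2011-01-19 deadline; the claim is time-barred.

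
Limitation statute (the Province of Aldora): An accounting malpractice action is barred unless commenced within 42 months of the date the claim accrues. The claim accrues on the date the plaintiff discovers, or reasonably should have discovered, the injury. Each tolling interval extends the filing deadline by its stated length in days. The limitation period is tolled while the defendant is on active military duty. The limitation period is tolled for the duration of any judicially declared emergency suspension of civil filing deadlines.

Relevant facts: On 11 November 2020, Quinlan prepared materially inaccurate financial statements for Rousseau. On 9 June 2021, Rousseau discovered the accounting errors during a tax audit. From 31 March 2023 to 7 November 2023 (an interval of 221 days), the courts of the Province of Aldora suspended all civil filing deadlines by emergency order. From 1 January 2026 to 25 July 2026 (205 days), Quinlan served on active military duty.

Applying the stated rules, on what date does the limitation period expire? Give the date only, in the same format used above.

18 July 2025

Under the discovery rule, the claim accrued on 9 June 2021, when Rousseau discovered the injury — not on the 11 November 2020 date of the underlying act.
Adding the 42 months base period to 9 June 2021 gives a deadline of 9 December 2024, before any tolling.
The period was tolled for 221 days by the emergency suspension of filing deadlines (31 March 2023 to 7 November 2023), pushing the deadline to 18 July 2025.
By the time the defendant's active military service began on 1 January 2026, the limitation period had already expired on 18 July 2025; that interval cannot revive it.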